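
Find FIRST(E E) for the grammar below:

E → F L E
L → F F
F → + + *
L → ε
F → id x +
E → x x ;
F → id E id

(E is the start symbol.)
{ '+', 'id', 'x' }

FIRST sets of the non-terminals involved (from the grammar, by fixed-point iteration):
  FIRST(E) = { '+', 'id', 'x' }

To compute FIRST(E E), process the symbols left to right:
Symbol E is a non-terminal. Add FIRST(E) \ {ε} = { '+', 'id', 'x' }
E is not nullable (ε ∉ FIRST(E)), so stop here.
FIRST(E E) = { '+', 'id', 'x' }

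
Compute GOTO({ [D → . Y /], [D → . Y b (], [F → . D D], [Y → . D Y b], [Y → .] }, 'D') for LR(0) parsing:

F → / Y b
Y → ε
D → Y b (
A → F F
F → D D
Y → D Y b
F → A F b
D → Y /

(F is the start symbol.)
GOTO(I, 'D') = CLOSURE({ [A → αX.β] : [A → α.Xβ] ∈ I, X = 'D' })

Items with dot before 'D', with the dot advanced:
  [F → . D D] → [F → D . D]
  [Y → . D Y b] → [Y → D . Y b]
Closure of the advanced items:
  [F → D . D] has the dot before D: add [D → . Y b (], [D → . Y /]
  [Y → D . Y b] has the dot before Y: add [Y → .], [Y → . D Y b]

GOTO = { [D → . Y /], [D → . Y b (], [F → D . D], [Y → . D Y b], [Y → .], [Y → D . Y b] }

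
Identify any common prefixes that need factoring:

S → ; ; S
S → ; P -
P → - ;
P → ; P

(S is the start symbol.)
Yes, S has productions with common prefix ';'

Left-factoring is needed when two productions for the same non-terminal
share a common prefix on the right-hand side.

Productions for S:
  S → ; ; S
  S → ; P -
Productions for P:
  P → - ;
  P → ; P

Found common prefix ';' in productions for S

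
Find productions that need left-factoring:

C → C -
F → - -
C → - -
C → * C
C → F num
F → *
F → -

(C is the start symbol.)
Yes, F has productions with common prefix '-'

Left-factoring is needed when two productions for the same non-terminal
share a common prefix on the right-hand side.

Productions for C:
  C → C -
  C → - -
  C → * C
  C → F num
Productions for F:
  F → - -
  F → *
  F → -

Found common prefix '-' in productions for F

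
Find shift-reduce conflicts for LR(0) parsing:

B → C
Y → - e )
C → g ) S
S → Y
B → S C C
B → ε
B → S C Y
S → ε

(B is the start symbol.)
Yes — I0: [B → .] vs [C → . g ) S]; I7: [S → .] vs [Y → . - e )]

Augment with B' → B and build the canonical LR(0) collection (I0 = CLOSURE({[B' → . B]}), then GOTO on every symbol after a dot until no new states appear). It has 14 states:
  I0: { [B → . C], [B → . S C C], [B → . S C Y], [B → .], [B' → . B], [C → . g ) S], [S → . Y], [S → .], [Y → . - e )] }  — shift, 2 reduces
  I1: { [Y → - . e )] }  — shift
  I2: { [B' → B .] }  — accept
  I3: { [B → C .] }  — reduce
  I4: { [B → S . C C], [B → S . C Y], [C → . g ) S] }  — shift
  I5: { [S → Y .] }  — reduce
  I6: { [C → g . ) S] }  — shift
  I7: { [C → g ) . S], [S → . Y], [S → .], [Y → . - e )] }  — shift, reduce
  I8: { [C → g ) S .] }  — reduce
  I9: { [B → S C . C], [B → S C . Y], [C → . g ) S], [Y → . - e )] }  — shift
  I10: { [B → S C C .] }  — reduce
  I11: { [B → S C Y .] }  — reduce
  I12: { [Y → - e . )] }  — shift
  I13: { [Y → - e ) .] }  — reduce

I0 contains reduce items [B → .], [S → .] and shift items [C → . g ) S], [Y → . - e )] — shift-reduce conflict.
I7 contains reduce item [S → .] and shift item [Y → . - e )] — shift-reduce conflict.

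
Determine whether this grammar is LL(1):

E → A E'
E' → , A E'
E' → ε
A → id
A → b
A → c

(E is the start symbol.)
A grammar is LL(1) if for each non-terminal N with multiple productions, the predict sets of those productions are pairwise disjoint, where PREDICT(N → α) = (FIRST(α) \ {ε}) ∪ (FOLLOW(N) if α ⇒* ε).

Relevant sets:
  FOLLOW(E') = { $ }

For E':
  PREDICT(E' → ',' A E') = { ',' }
  PREDICT(E' → ε) = { $ }
For A:
  PREDICT(A → id) = { 'id' }
  PREDICT(A → b) = { 'b' }
  PREDICT(A → c) = { 'c' }
E has a single production, so nothing to check there.

All predict sets are disjoint. The grammar IS LL(1).

Answer: Yes, the grammar is LL(1).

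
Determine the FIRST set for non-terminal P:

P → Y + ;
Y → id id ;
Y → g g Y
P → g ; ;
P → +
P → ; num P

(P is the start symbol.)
{ '+', ';', 'g', 'id' }

To compute FIRST(P), examine every production with P on the left-hand side, reading each right-hand side left to right until a non-nullable symbol is reached.

FIRST sets of the other non-terminals involved (by the same procedure, iterated to a fixed point):
  FIRST(Y) = { 'g', 'id' }

From P → Y + ;:
  - Y is a non-terminal: add FIRST(Y) \ {ε} = { 'g', 'id' }
    Y is not nullable, so stop
From P → g ; ;:
  - g is a terminal: add 'g' and stop
From P → +:
  - '+' is a terminal: add '+' and stop
From P → ; num P:
  - ';' is a terminal: add ';' and stop

Collecting: FIRST(P) = { '+', ';', 'g', 'id' }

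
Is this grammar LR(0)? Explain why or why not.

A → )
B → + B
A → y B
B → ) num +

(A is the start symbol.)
Yes, the grammar is LR(0)

A grammar is LR(0) if no state in the canonical LR(0) collection has:
  - both a shift item (dot before a terminal) and a complete item (shift-reduce conflict), or
  - two or more complete items (reduce-reduce conflict; the accept item [A' → A .] counts as a complete item here).

Augment with A' → A and build the canonical LR(0) collection (I0 = CLOSURE({[A' → . A]}), then GOTO on every symbol after a dot until no new states appear). It has 10 states:
  I0: { [A → . )], [A → . y B], [A' → . A] }  — shift
  I1: { [A → ) .] }  — reduce
  I2: { [A' → A .] }  — accept
  I3: { [A → y . B], [B → . ) num +], [B → . + B] }  — shift
  I4: { [B → ) . num +] }  — shift
  I5: { [B → + . B], [B → . ) num +], [B → . + B] }  — shift
  I6: { [A → y B .] }  — reduce
  I7: { [B → + B .] }  — reduce
  I8: { [B → ) num . +] }  — shift
  I9: { [B → ) num + .] }  — reduce

Every state is either a pure shift/goto state or contains exactly one complete item and nothing to shift — no conflicts. The grammar is LR(0).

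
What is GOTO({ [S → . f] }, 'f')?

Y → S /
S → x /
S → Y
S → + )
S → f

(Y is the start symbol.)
{ [S → f .] }

GOTO(I, 'f') = CLOSURE({ [A → αX.β] : [A → α.Xβ] ∈ I, X = 'f' })

Items with dot before 'f', with the dot advanced:
  [S → . f] → [S → f .]
Closure adds nothing (no advanced item has the dot before a non-terminal).

GOTO = { [S → f .] }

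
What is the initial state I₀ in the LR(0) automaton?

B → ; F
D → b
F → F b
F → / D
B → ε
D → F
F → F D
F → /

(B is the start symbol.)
{ [B → . ; F], [B → .], [B' → . B] }

First, augment the grammar with B' → B
I₀ = CLOSURE({ [B' → . B] }):
  [B' → . B] has the dot before B: add [B → . ; F], [B → .]
No further items can be added.

I₀ = { [B → . ; F], [B → .], [B' → . B] }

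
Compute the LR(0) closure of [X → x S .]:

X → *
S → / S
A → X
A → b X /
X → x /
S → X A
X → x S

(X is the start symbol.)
{ [X → x S .] }

Start with: [X → x S .]
The dot is at the end, so nothing is added.

CLOSURE = { [X → x S .] }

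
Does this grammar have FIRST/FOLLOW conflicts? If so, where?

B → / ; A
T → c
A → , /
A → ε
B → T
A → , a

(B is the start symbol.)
A FIRST/FOLLOW conflict occurs when a non-terminal N has a nullable alternative N → β (β ⇒* ε) and another alternative N → α with FIRST(α) ∩ FOLLOW(N) ≠ ∅: on such a lookahead the parser cannot decide between expanding α and letting N vanish via β.

Nullable non-terminals: A.

A: nullable alternative(s) A → ε; FOLLOW(A) = { $ }
  A → , /: FIRST \ {ε} = { ',' } — disjoint from FOLLOW(A)
  A → ε: FIRST \ {ε} = { } — this is the only nullable alternative, skip
  A → , a: FIRST \ {ε} = { ',' } — disjoint from FOLLOW(A)

B, T have no nullable alternative, so no FIRST/FOLLOW check is needed there.

No FIRST/FOLLOW conflicts found.

Answer: No FIRST/FOLLOW conflicts.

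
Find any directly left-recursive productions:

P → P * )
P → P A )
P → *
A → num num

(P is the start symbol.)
Direct left recursion occurs when N → N α for some non-terminal N (the right-hand side begins with the left-hand side itself).

P → P * ): LEFT RECURSIVE (starts with P)
P → P A ): LEFT RECURSIVE (starts with P)
P → *: starts with '*'
A → num num: starts with num

The grammar has direct left recursion on: P.

Answer: Yes, P is left-recursive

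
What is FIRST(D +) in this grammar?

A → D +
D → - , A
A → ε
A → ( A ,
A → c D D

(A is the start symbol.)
FIRST sets of the non-terminals involved (from the grammar, by fixed-point iteration):
  FIRST(D) = { '-' }

To compute FIRST(D +), process the symbols left to right:
Symbol D is a non-terminal. Add FIRST(D) \ {ε} = { '-' }
D is not nullable (ε ∉ FIRST(D)), so stop here.
FIRST(D +) = { '-' }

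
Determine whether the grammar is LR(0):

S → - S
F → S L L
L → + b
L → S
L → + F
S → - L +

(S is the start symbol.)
A grammar is LR(0) if no state in the canonical LR(0) collection has:
  - both a shift item (dot before a terminal) and a complete item (shift-reduce conflict), or
  - two or more complete items (reduce-reduce conflict; the accept item [S' → S .] counts as a complete item here).

Augment with S' → S and build the canonical LR(0) collection (I0 = CLOSURE({[S' → . S]}), then GOTO on every symbol after a dot until no new states appear). It has 13 states:
  I0: { [S → . - L +], [S → . - S], [S' → . S] }  — shift
  I1: { [L → . + F], [L → . + b], [L → . S], [S → - . L +], [S → - . S], [S → . - L +], [S → . - S] }  — shift
  I2: { [S' → S .] }  — accept
  I3: { [F → . S L L], [L → + . F], [L → + . b], [S → . - L +], [S → . - S] }  — shift
  I4: { [S → - L . +] }  — shift
  I5: { [L → S .], [S → - S .] }  — 2 reduces
  I6: { [S → - L + .] }  — reduce
  I7: { [L → + F .] }  — reduce
  I8: { [F → S . L L], [L → . + F], [L → . + b], [L → . S], [S → . - L +], [S → . - S] }  — shift
  I9: { [L → + b .] }  — reduce
  I10: { [F → S L . L], [L → . + F], [L → . + b], [L → . S], [S → . - L +], [S → . - S] }  — shift
  I11: { [L → S .] }  — reduce
  I12: { [F → S L L .] }  — reduce

Conflict in state I5:
  Reduce-reduce conflict: [L → S .] and [S → - S .]
So the grammar is NOT LR(0).

Answer: No. Reduce-reduce conflict: [L → S .] and [S → - S .]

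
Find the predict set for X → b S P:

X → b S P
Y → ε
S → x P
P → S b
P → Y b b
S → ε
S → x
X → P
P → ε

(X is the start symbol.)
PREDICT(X → b S P) = (FIRST(RHS) \ {ε}) ∪ (FOLLOW(X) if ε ∈ FIRST(RHS), i.e. RHS ⇒* ε)
FIRST(b S P) = { 'b' }
ε ∉ FIRST(b S P), so FOLLOW(X) is not added.
PREDICT(X → b S P) = { 'b' }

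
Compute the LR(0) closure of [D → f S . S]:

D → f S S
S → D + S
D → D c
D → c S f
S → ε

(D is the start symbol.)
{ [D → . D c], [D → . c S f], [D → . f S S], [D → f S . S], [S → . D + S], [S → .] }

To compute CLOSURE, for each item [A → α.Bβ] where B is a non-terminal, add [B → .γ] for all productions B → γ; repeat for the newly added items until nothing changes.

Start with: [D → f S . S]
  [D → f S . S] has the dot before S: add [S → . D + S], [S → .]
  [S → . D + S] has the dot before D: add [D → . f S S], [D → . D c], [D → . c S f]
No further items can be added.

CLOSURE = { [D → . D c], [D → . c S f], [D → . f S S], [D → f S . S], [S → . D + S], [S → .] }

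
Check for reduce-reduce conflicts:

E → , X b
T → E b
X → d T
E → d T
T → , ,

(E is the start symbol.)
No reduce-reduce conflicts

A reduce-reduce conflict occurs when an LR(0) state has two complete items [A → α .] and [B → β .] — both call for a reduction, and with no lookahead the parser cannot choose between them.

Augment with E' → E and build the canonical LR(0) collection (I0 = CLOSURE({[E' → . E]}), then GOTO on every symbol after a dot until no new states appear). It has 13 states:
  I0: { [E → . , X b], [E → . d T], [E' → . E] }  — shift
  I1: { [E → , . X b], [X → . d T] }  — shift
  I2: { [E' → E .] }  — accept
  I3: { [E → . , X b], [E → . d T], [E → d . T], [T → . , ,], [T → . E b] }  — shift
  I4: { [E → , . X b], [T → , . ,], [X → . d T] }  — shift
  I5: { [T → E . b] }  — shift
  I6: { [E → d T .] }  — reduce
  I7: { [T → E b .] }  — reduce
  I8: { [T → , , .] }  — reduce
  I9: { [E → , X . b] }  — shift
  I10: { [E → . , X b], [E → . d T], [T → . , ,], [T → . E b], [X → d . T] }  — shift
  I11: { [X → d T .] }  — reduce
  I12: { [E → , X b .] }  — reduce

No state contains more than one complete item.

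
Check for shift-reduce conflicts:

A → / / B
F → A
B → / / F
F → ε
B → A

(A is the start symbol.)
Yes — I7: [F → .] vs [A → . / / B]

Augment with A' → A and build the canonical LR(0) collection (I0 = CLOSURE({[A' → . A]}), then GOTO on every symbol after a dot until no new states appear). It has 10 states:
  I0: { [A → . / / B], [A' → . A] }  — shift
  I1: { [A → / . / B] }  — shift
  I2: { [A' → A .] }  — accept
  I3: { [A → . / / B], [A → / / . B], [B → . / / F], [B → . A] }  — shift
  I4: { [A → / . / B], [B → / . / F] }  — shift
  I5: { [B → A .] }  — reduce
  I6: { [A → / / B .] }  — reduce
  I7: { [A → . / / B], [A → / / . B], [B → . / / F], [B → . A], [B → / / . F], [F → . A], [F → .] }  — shift, reduce
  I8: { [B → A .], [F → A .] }  — 2 reduces
  I9: { [B → / / F .] }  — reduce

I7 contains reduce item [F → .] and shift items [A → . / / B], [B → . / / F] — shift-reduce conflict.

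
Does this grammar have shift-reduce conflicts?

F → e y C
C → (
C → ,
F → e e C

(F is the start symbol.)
A shift-reduce conflict occurs when an LR(0) state has both:
  - a complete (reduce) item [A → α .] (dot at the end), and
  - a shift item [B → β . c γ] (dot before a terminal).

Augment with F' → F and build the canonical LR(0) collection (I0 = CLOSURE({[F' → . F]}), then GOTO on every symbol after a dot until no new states appear). It has 9 states:
  I0: { [F → . e e C], [F → . e y C], [F' → . F] }  — shift
  I1: { [F' → F .] }  — accept
  I2: { [F → e . e C], [F → e . y C] }  — shift
  I3: { [C → . (], [C → . ,], [F → e e . C] }  — shift
  I4: { [C → . (], [C → . ,], [F → e y . C] }  — shift
  I5: { [C → ( .] }  — reduce
  I6: { [C → , .] }  — reduce
  I7: { [F → e y C .] }  — reduce
  I8: { [F → e e C .] }  — reduce

No state contains both a complete item and a shift item.

Answer: No shift-reduce conflicts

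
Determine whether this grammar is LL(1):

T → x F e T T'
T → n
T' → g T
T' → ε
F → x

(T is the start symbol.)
No. Predict set conflict for T': { 'g' }

Relevant sets:
  FOLLOW(T') = { $, 'g' }

For T:
  PREDICT(T → x F e T T') = { 'x' }
  PREDICT(T → n) = { 'n' }
For T':
  PREDICT(T' → g T) = { 'g' }
  PREDICT(T' → ε) = { $, 'g' }
F has a single production, so nothing to check there.

Conflict found: Predict set conflict for T': { 'g' }
The grammar is NOT LL(1).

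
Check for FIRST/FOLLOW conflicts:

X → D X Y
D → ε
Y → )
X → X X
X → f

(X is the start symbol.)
No FIRST/FOLLOW conflicts.

A FIRST/FOLLOW conflict occurs when a non-terminal N has a nullable alternative N → β (β ⇒* ε) and another alternative N → α with FIRST(α) ∩ FOLLOW(N) ≠ ∅: on such a lookahead the parser cannot decide between expanding α and letting N vanish via β.

Nullable non-terminals: D.
D has a nullable alternative but only one production, so nothing to check.

X, Y have no nullable alternative, so no FIRST/FOLLOW check is needed there.

No FIRST/FOLLOW conflicts found.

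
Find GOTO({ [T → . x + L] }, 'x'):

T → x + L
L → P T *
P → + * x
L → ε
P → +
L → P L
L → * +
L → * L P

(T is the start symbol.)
{ [T → x . + L] }

GOTO(I, 'x') = CLOSURE({ [A → αX.β] : [A → α.Xβ] ∈ I, X = 'x' })

Items with dot before 'x', with the dot advanced:
  [T → . x + L] → [T → x . + L]
Closure adds nothing (no advanced item has the dot before a non-terminal).

GOTO = { [T → x . + L] }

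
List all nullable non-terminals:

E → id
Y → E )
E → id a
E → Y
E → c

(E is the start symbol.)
None

A non-terminal is nullable if it can derive ε (the empty string): either it has an ε-production, or it has a production whose right-hand side consists entirely of nullable non-terminals.

There are no ε-productions, so no non-terminal can derive ε.
No non-terminals are nullable.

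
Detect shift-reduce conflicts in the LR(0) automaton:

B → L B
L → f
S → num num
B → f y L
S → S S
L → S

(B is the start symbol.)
Yes — I3: [L → S .] vs [S → . num num]; I4: [L → f .] vs [B → f . y L]; I10: [S → S S .] vs [S → . num num]

A shift-reduce conflict occurs when an LR(0) state has both:
  - a complete (reduce) item [A → α .] (dot at the end), and
  - a shift item [B → β . c γ] (dot before a terminal).

Augment with B' → B and build the canonical LR(0) collection (I0 = CLOSURE({[B' → . B]}), then GOTO on every symbol after a dot until no new states appear). It has 12 states:
  I0: { [B → . L B], [B → . f y L], [B' → . B], [L → . S], [L → . f], [S → . S S], [S → . num num] }  — shift
  I1: { [B' → B .] }  — accept
  I2: { [B → . L B], [B → . f y L], [B → L . B], [L → . S], [L → . f], [S → . S S], [S → . num num] }  — shift
  I3: { [L → S .], [S → . S S], [S → . num num], [S → S . S] }  — shift, reduce
  I4: { [B → f . y L], [L → f .] }  — shift, reduce
  I5: { [S → num . num] }  — shift
  I6: { [S → num num .] }  — reduce
  I7: { [B → f y . L], [L → . S], [L → . f], [S → . S S], [S → . num num] }  — shift
  I8: { [B → f y L .] }  — reduce
  I9: { [L → f .] }  — reduce
  I10: { [S → . S S], [S → . num num], [S → S . S], [S → S S .] }  — shift, reduce
  I11: { [B → L B .] }  — reduce

I3 contains reduce item [L → S .] and shift item [S → . num num] — shift-reduce conflict.
I4 contains reduce item [L → f .] and shift item [B → f . y L] — shift-reduce conflict.
I10 contains reduce item [S → S S .] and shift item [S → . num num] — shift-reduce conflict.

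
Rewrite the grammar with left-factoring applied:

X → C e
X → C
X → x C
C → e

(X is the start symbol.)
Left-factoring transforms A → αβ₁ | αβ₂ into A → αA' and A' → β₁ | β₂
(α is the longest common prefix among the alternatives). Repeat until
no nonterminal has two alternatives with a common prefix.

Round 1: X has alternatives sharing prefix 'C'. Introduce X': X → C X'
  Add: X' → e
  Add: X' → ε

No remaining common prefixes — done.

Resulting grammar:
X → C X'
X' → e
X' → ε
X → x C
C → e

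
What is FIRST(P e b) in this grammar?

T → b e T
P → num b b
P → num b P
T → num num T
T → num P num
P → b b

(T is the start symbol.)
{ 'b', 'num' }

FIRST sets of the non-terminals involved (from the grammar, by fixed-point iteration):
  FIRST(P) = { 'b', 'num' }

To compute FIRST(P e b), process the symbols left to right:
Symbol P is a non-terminal. Add FIRST(P) \ {ε} = { 'b', 'num' }
P is not nullable (ε ∉ FIRST(P)), so stop here.
FIRST(P e b) = { 'b', 'num' }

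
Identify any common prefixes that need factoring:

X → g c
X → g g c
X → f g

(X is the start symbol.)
Yes, X has productions with common prefix 'g'

Left-factoring is needed when two productions for the same non-terminal
share a common prefix on the right-hand side.

Productions for X:
  X → g c
  X → g g c
  X → f g

Found common prefix 'g' in productions for X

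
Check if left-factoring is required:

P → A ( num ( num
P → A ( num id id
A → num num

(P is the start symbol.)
Yes, P has productions with common prefix 'A ( num'

Left-factoring is needed when two productions for the same non-terminal
share a common prefix on the right-hand side.

Productions for P:
  P → A ( num ( num
  P → A ( num id id

Found common prefix 'A ( num' in productions for P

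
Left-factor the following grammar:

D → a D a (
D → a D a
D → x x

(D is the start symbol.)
D → a D a D'
D' → (
D' → ε
D → x x

Left-factoring transforms A → αβ₁ | αβ₂ into A → αA' and A' → β₁ | β₂
(α is the longest common prefix among the alternatives). Repeat until
no nonterminal has two alternatives with a common prefix.

Round 1: D has alternatives sharing prefix 'a D a'. Introduce D': D → a D a D'
  Add: D' → (
  Add: D' → ε

No remaining common prefixes — done.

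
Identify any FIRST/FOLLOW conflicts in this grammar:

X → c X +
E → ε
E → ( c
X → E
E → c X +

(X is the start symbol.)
No FIRST/FOLLOW conflicts.

Nullable non-terminals: E, X.
FIRST sets used below: FIRST(E) = { '(', 'c', ε }

E: nullable alternative(s) E → ε; FOLLOW(E) = { $, '+' }
  E → ε: FIRST \ {ε} = { } — this is the only nullable alternative, skip
  E → ( c: FIRST \ {ε} = { '(' } — disjoint from FOLLOW(E)
  E → c X +: FIRST \ {ε} = { 'c' } — disjoint from FOLLOW(E)

X: nullable alternative(s) X → E; FOLLOW(X) = { $, '+' }
  X → c X +: FIRST \ {ε} = { 'c' } — disjoint from FOLLOW(X)
  X → E: FIRST \ {ε} = { '(', 'c' } — this is the only nullable alternative, skip

No FIRST/FOLLOW conflicts found.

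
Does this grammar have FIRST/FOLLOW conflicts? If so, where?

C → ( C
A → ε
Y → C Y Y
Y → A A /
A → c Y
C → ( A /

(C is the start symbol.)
Yes. A → c Y with FOLLOW(A) on { 'c' }

A FIRST/FOLLOW conflict occurs when a non-terminal N has a nullable alternative N → β (β ⇒* ε) and another alternative N → α with FIRST(α) ∩ FOLLOW(N) ≠ ∅: on such a lookahead the parser cannot decide between expanding α and letting N vanish via β.

Nullable non-terminals: A.

A: nullable alternative(s) A → ε; FOLLOW(A) = { '/', 'c' }
  A → ε: FIRST \ {ε} = { } — this is the only nullable alternative, skip
  A → c Y: FIRST \ {ε} = { 'c' } — overlaps FOLLOW(A) on { 'c' }: CONFLICT

C, Y have no nullable alternative, so no FIRST/FOLLOW check is needed there.

So the grammar has 1 FIRST/FOLLOW conflict (marked CONFLICT above).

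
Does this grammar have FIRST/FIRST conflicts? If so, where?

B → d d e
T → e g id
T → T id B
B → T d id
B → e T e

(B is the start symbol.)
A FIRST/FIRST conflict occurs when two productions N → α and N → β for the same non-terminal have FIRST(α) ∩ FIRST(β) ≠ ∅ (with ε ∈ FIRST of a nullable right-hand side, so two nullable alternatives also conflict).

FIRST sets of the non-terminals at (or reachable through a nullable prefix from) the front of some alternative:
  FIRST(T) = { 'e' }

Productions for B:
  B → d d e: FIRST = { 'd' }
  B → T d id: FIRST = { 'e' }
  B → e T e: FIRST = { 'e' }
Productions for T:
  T → e g id: FIRST = { 'e' }
  T → T id B: FIRST = { 'e' }

Conflict for B: B → T d id and B → e T e
  Overlap: { 'e' }
Conflict for T: T → e g id and T → T id B
  Overlap: { 'e' }

Answer: Yes. B → T d id / B → e T e on { 'e' }; T → e g id / T → T id B on { 'e' }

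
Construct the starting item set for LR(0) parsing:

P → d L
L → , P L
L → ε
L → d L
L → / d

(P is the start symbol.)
{ [P → . d L], [P' → . P] }

First, augment the grammar with P' → P
I₀ = CLOSURE({ [P' → . P] }):
  [P' → . P] has the dot before P: add [P → . d L]
No further items can be added.

I₀ = { [P → . d L], [P' → . P] }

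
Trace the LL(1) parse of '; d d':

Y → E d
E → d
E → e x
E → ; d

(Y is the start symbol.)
LL(1) parsing maintains a stack (initially the start symbol over $) and the input. At each step: if the stack top is a terminal, match it against the current input token; if it is a non-terminal N, replace it with the RHS of M[N, lookahead] (the unique production whose predict set contains the lookahead).

Stack is shown with the top on the left.

Stack    Input    Action
------------------------
Y $      ; d d $  output Y → E d
E d $    ; d d $  output E → ; d
; d d $  ; d d $  match ';'
d d $    d d $    match 'd'
d $      d $      match 'd'
$        $        accept

The string is accepted.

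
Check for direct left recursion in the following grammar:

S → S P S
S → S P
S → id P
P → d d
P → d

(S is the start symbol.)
Yes, S is left-recursive

Direct left recursion occurs when N → N α for some non-terminal N (the right-hand side begins with the left-hand side itself).

S → S P S: LEFT RECURSIVE (starts with S)
S → S P: LEFT RECURSIVE (starts with S)
S → id P: starts with id
P → d d: starts with d
P → d: starts with d

The grammar has direct left recursion on: S.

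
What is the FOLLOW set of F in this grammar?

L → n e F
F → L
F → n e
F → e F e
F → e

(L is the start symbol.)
{ $, 'e' }

In L → n e F: F is at the end, add FOLLOW(L)
In F → e F e: F is followed by e, add FIRST(e) \ {ε} = { 'e' }

The FOLLOW sets referred to above (computed the same way, to a fixed point):
  FOLLOW(L) = { $, 'e' }

Taking the union: FOLLOW(F) = { $, 'e' }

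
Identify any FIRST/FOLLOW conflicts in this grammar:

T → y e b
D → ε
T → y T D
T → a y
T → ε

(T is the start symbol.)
No FIRST/FOLLOW conflicts.

Nullable non-terminals: D, T.
D has a nullable alternative but only one production, so nothing to check.

T: nullable alternative(s) T → ε; FOLLOW(T) = { $ }
  T → y e b: FIRST \ {ε} = { 'y' } — disjoint from FOLLOW(T)
  T → y T D: FIRST \ {ε} = { 'y' } — disjoint from FOLLOW(T)
  T → a y: FIRST \ {ε} = { 'a' } — disjoint from FOLLOW(T)
  T → ε: FIRST \ {ε} = { } — this is the only nullable alternative, skip

No FIRST/FOLLOW conflicts found.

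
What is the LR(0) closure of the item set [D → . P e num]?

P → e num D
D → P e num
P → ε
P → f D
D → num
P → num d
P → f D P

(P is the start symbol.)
{ [D → . P e num], [P → . e num D], [P → . f D P], [P → . f D], [P → . num d], [P → .] }

Start with: [D → . P e num]
  [D → . P e num] has the dot before P: add [P → . e num D], [P → .], [P → . f D], [P → . num d], [P → . f D P]
No further items can be added.

CLOSURE = { [D → . P e num], [P → . e num D], [P → . f D P], [P → . f D], [P → . num d], [P → .] }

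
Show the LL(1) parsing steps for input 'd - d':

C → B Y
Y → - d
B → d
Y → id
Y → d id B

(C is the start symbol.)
LL(1) parsing maintains a stack (initially the start symbol over $) and the input. At each step: if the stack top is a terminal, match it against the current input token; if it is a non-terminal N, replace it with the RHS of M[N, lookahead] (the unique production whose predict set contains the lookahead).

Stack is shown with the top on the left.

Stack  Input    Action
----------------------
C $    d - d $  output C → B Y
B Y $  d - d $  output B → d
d Y $  d - d $  match 'd'
Y $    - d $    output Y → - d
- d $  - d $    match '-'
d $    d $      match 'd'
$      $        accept

The string is accepted.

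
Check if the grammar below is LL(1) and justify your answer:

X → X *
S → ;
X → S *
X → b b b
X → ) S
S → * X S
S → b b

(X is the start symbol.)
No. Predict set conflict for X: { '*', ';', 'b' }

Relevant sets:
  FIRST(X) = { ')', '*', ';', 'b' }
  FIRST(S) = { '*', ';', 'b' }

For X:
  PREDICT(X → X '*') = { ')', '*', ';', 'b' }
  PREDICT(X → S '*') = { '*', ';', 'b' }
  PREDICT(X → b b b) = { 'b' }
  PREDICT(X → ')' S) = { ')' }
For S:
  PREDICT(S → ';') = { ';' }
  PREDICT(S → '*' X S) = { '*' }
  PREDICT(S → b b) = { 'b' }

Conflict found: Predict set conflict for X: { '*', ';', 'b' }
The grammar is NOT LL(1).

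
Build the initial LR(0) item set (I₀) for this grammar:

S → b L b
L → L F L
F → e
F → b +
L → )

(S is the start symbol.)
First, augment the grammar with S' → S
I₀ = CLOSURE({ [S' → . S] }):
  [S' → . S] has the dot before S: add [S → . b L b]
No further items can be added.

I₀ = { [S → . b L b], [S' → . S] }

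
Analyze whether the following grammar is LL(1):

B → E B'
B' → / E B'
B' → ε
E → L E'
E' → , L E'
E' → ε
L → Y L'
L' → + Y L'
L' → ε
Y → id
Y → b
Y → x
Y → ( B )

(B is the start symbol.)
Relevant sets:
  FOLLOW(B') = { $, ')' }
  FOLLOW(E') = { $, ')', '/' }
  FOLLOW(L') = { $, ')', ',', '/' }

For B':
  PREDICT(B' → '/' E B') = { '/' }
  PREDICT(B' → ε) = { $, ')' }
For E':
  PREDICT(E' → ',' L E') = { ',' }
  PREDICT(E' → ε) = { $, ')', '/' }
For L':
  PREDICT(L' → '+' Y L') = { '+' }
  PREDICT(L' → ε) = { $, ')', ',', '/' }
For Y:
  PREDICT(Y → id) = { 'id' }
  PREDICT(Y → b) = { 'b' }
  PREDICT(Y → x) = { 'x' }
  PREDICT(Y → '(' B ')') = { '(' }
B, E, L have a single production, so nothing to check there.

All predict sets are disjoint. The grammar IS LL(1).

Answer: Yes, the grammar is LL(1).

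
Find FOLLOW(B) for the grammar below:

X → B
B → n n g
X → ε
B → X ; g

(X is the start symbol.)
{ $, ';' }

To compute FOLLOW(B), find every occurrence of B on a right-hand side N → α B β: add FIRST(β) \ {ε}, and if β is empty or nullable also add FOLLOW(N). Iterate to a fixed point.

In X → B: B is at the end, add FOLLOW(X)

The FOLLOW sets referred to above (computed the same way, to a fixed point):
  FOLLOW(X) = { $, ';' }

Taking the union: FOLLOW(B) = { $, ';' }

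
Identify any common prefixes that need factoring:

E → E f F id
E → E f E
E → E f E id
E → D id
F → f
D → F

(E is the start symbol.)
Left-factoring is needed when two productions for the same non-terminal
share a common prefix on the right-hand side.

Productions for E:
  E → E f F id
  E → E f E
  E → E f E id
  E → D id

Found common prefix 'E f' in productions for E

Answer: Yes, E has productions with common prefix 'E f'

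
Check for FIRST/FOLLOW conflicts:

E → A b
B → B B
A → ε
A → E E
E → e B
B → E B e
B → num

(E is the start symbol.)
Yes. A → E E with FOLLOW(A) on { 'b' }

Nullable non-terminals: A.
FIRST sets used below: FIRST(E) = { 'b', 'e' }

A: nullable alternative(s) A → ε; FOLLOW(A) = { 'b' }
  A → ε: FIRST \ {ε} = { } — this is the only nullable alternative, skip
  A → E E: FIRST \ {ε} = { 'b', 'e' } — overlaps FOLLOW(A) on { 'b' }: CONFLICT

B, E have no nullable alternative, so no FIRST/FOLLOW check is needed there.

So the grammar has 1 FIRST/FOLLOW conflict (marked CONFLICT above).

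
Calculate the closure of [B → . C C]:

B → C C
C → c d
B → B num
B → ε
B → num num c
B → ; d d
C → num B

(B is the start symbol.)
To compute CLOSURE, for each item [A → α.Bβ] where B is a non-terminal, add [B → .γ] for all productions B → γ; repeat for the newly added items until nothing changes.

Start with: [B → . C C]
  [B → . C C] has the dot before C: add [C → . c d], [C → . num B]
No further items can be added.

CLOSURE = { [B → . C C], [C → . c d], [C → . num B] }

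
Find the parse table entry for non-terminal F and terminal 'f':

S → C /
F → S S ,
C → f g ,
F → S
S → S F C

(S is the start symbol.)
F → S S ,, F → S

To find M[F, 'f'], we find productions for F where 'f' is in the predict set (PREDICT(N → α) = (FIRST(α) \ {ε}) ∪ (FOLLOW(N) if α ⇒* ε)).

Relevant sets:
  FIRST(S) = { 'f' }

F → S S ,: PREDICT = { 'f' }
  'f' is in predict set, so this production goes in M[F, 'f']
F → S: PREDICT = { 'f' }
  'f' is in predict set, so this production goes in M[F, 'f']

M[F, 'f'] = F → S S ,, F → S  (a multiply-defined cell — the grammar is not LL(1))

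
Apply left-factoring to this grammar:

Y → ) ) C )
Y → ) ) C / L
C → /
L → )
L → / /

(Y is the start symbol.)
Y → ) ) C Y'
Y' → )
Y' → / L
C → /
L → )
L → / /

Left-factoring transforms A → αβ₁ | αβ₂ into A → αA' and A' → β₁ | β₂
(α is the longest common prefix among the alternatives). Repeat until
no nonterminal has two alternatives with a common prefix.

Round 1: Y has alternatives sharing prefix ') ) C'. Introduce Y': Y → ) ) C Y'
  Add: Y' → )
  Add: Y' → / L

No remaining common prefixes — done.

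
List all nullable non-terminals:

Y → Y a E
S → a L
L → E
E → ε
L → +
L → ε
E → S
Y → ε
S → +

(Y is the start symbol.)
ε-productions: E → ε, L → ε, Y → ε
So E, L, Y are immediately nullable.
No further non-terminal can be added: every production for the remaining non-terminals contains a terminal or a non-nullable non-terminal.
Nullable = { 'E', 'L', 'Y' }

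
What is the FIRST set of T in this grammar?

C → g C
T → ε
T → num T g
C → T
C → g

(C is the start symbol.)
{ 'num', ε }

To compute FIRST(T), examine every production with T on the left-hand side, reading each right-hand side left to right until a non-nullable symbol is reached.

From T → ε:
  - ε-production, so ε ∈ FIRST(T)
From T → num T g:
  - num is a terminal: add 'num' and stop

Collecting: FIRST(T) = { 'num', ε }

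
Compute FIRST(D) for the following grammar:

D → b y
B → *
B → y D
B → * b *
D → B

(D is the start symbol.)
To compute FIRST(D), examine every production with D on the left-hand side, reading each right-hand side left to right until a non-nullable symbol is reached.

FIRST sets of the other non-terminals involved (by the same procedure, iterated to a fixed point):
  FIRST(B) = { '*', 'y' }

From D → b y:
  - b is a terminal: add 'b' and stop
From D → B:
  - B is a non-terminal: add FIRST(B) \ {ε} = { '*', 'y' }
    B is not nullable, so stop

Collecting: FIRST(D) = { '*', 'b', 'y' }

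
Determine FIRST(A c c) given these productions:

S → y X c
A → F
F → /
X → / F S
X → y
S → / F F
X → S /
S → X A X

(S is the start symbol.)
FIRST sets of the non-terminals involved (from the grammar, by fixed-point iteration):
  FIRST(A) = { '/' }

To compute FIRST(A c c), process the symbols left to right:
Symbol A is a non-terminal. Add FIRST(A) \ {ε} = { '/' }
A is not nullable (ε ∉ FIRST(A)), so stop here.
FIRST(A c c) = { '/' }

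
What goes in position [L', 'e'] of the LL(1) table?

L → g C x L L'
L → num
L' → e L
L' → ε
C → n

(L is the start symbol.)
L' → e L, L' → ε

To find M[L', 'e'], we find productions for L' where 'e' is in the predict set (PREDICT(N → α) = (FIRST(α) \ {ε}) ∪ (FOLLOW(N) if α ⇒* ε)).

Relevant sets:
  FOLLOW(L') = { $, 'e' }

L' → e L: PREDICT = { 'e' }
  'e' is in predict set, so this production goes in M[L', 'e']
L' → ε: PREDICT = { $, 'e' }
  'e' is in predict set, so this production goes in M[L', 'e']

M[L', 'e'] = L' → e L, L' → ε  (a multiply-defined cell — the grammar is not LL(1))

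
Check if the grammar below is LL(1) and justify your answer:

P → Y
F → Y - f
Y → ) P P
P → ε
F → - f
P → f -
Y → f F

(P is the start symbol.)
No. Predict set conflict for P: { ')', 'f' }

Relevant sets:
  FIRST(Y) = { ')', 'f' }
  FOLLOW(P) = { $, ')', '-', 'f' }

For P:
  PREDICT(P → Y) = { ')', 'f' }
  PREDICT(P → ε) = { $, ')', '-', 'f' }
  PREDICT(P → f '-') = { 'f' }
For F:
  PREDICT(F → Y '-' f) = { ')', 'f' }
  PREDICT(F → '-' f) = { '-' }
For Y:
  PREDICT(Y → ')' P P) = { ')' }
  PREDICT(Y → f F) = { 'f' }

Conflict found: Predict set conflict for P: { ')', 'f' }
The grammar is NOT LL(1).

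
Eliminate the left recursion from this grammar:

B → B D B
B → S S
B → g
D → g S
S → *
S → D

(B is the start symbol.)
B is directly left-recursive. The standard transformation for
  A → A α₁ | ... | A α_m | β₁ | ... | β_n
is
  A  → β₁ A' | ... | β_n A'
  A' → α₁ A' | ... | α_m A' | ε

B → S S becomes B → S S B'
B → g becomes B → g B'
B → B D B becomes B' → D B B'
Add B' → ε

Productions for other non-terminals are unchanged:
  D → g S
  S → *
  S → D

Resulting grammar:
B → S S B'
B → g B'
B' → D B B'
B' → ε
D → g S
S → *
S → D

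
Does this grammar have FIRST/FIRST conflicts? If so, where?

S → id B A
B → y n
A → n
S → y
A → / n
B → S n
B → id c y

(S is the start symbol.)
FIRST sets of the non-terminals at (or reachable through a nullable prefix from) the front of some alternative:
  FIRST(S) = { 'id', 'y' }

Productions for S:
  S → id B A: FIRST = { 'id' }
  S → y: FIRST = { 'y' }
Productions for B:
  B → y n: FIRST = { 'y' }
  B → S n: FIRST = { 'id', 'y' }
  B → id c y: FIRST = { 'id' }
Productions for A:
  A → n: FIRST = { 'n' }
  A → / n: FIRST = { '/' }

Conflict for B: B → y n and B → S n
  Overlap: { 'y' }
Conflict for B: B → S n and B → id c y
  Overlap: { 'id' }

Answer: Yes. B → y n / B → S n on { 'y' }; B → S n / B → id c y on { 'id' }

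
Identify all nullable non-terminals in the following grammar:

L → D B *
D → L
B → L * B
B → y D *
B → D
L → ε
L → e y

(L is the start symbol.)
{ 'B', 'D', 'L' }

A non-terminal is nullable if it can derive ε (the empty string): either it has an ε-production, or it has a production whose right-hand side consists entirely of nullable non-terminals.

ε-productions: L → ε
So L is immediately nullable.
D → L: every symbol on the right is nullable, so D is nullable too.
B → D: every symbol on the right is nullable, so B is nullable too.
Every non-terminal is now nullable.
Nullable = { 'B', 'D', 'L' }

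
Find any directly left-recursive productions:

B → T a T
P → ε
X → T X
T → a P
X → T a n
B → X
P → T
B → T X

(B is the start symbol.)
Direct left recursion occurs when N → N α for some non-terminal N (the right-hand side begins with the left-hand side itself).

B → T a T: starts with T
P → ε: starts with ε
X → T X: starts with T
T → a P: starts with a
X → T a n: starts with T
B → X: starts with X
P → T: starts with T
B → T X: starts with T

No direct left recursion found.

Answer: No direct left recursion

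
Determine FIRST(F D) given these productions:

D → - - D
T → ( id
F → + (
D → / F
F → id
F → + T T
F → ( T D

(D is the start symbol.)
{ '(', '+', 'id' }

FIRST sets of the non-terminals involved (from the grammar, by fixed-point iteration):
  FIRST(F) = { '(', '+', 'id' }

To compute FIRST(F D), process the symbols left to right:
Symbol F is a non-terminal. Add FIRST(F) \ {ε} = { '(', '+', 'id' }
F is not nullable (ε ∉ FIRST(F)), so stop here.
FIRST(F D) = { '(', '+', 'id' }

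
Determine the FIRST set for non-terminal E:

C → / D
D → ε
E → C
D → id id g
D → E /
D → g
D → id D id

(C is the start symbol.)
FIRST sets of the other non-terminals involved (by the same procedure, iterated to a fixed point):
  FIRST(C) = { '/' }

From E → C:
  - C is a non-terminal: add FIRST(C) \ {ε} = { '/' }
    C is not nullable, so stop

Collecting: FIRST(E) = { '/' }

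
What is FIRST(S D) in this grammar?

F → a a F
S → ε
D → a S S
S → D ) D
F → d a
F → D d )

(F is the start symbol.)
{ 'a' }

FIRST sets of the non-terminals involved (from the grammar, by fixed-point iteration):
  FIRST(S) = { 'a', ε }
  FIRST(D) = { 'a' }

To compute FIRST(S D), process the symbols left to right:
Symbol S is a non-terminal. Add FIRST(S) \ {ε} = { 'a' }
S is nullable (ε ∈ FIRST(S)), continue to the next symbol.
Symbol D is a non-terminal. Add FIRST(D) \ {ε} = { 'a' }
D is not nullable (ε ∉ FIRST(D)), so stop here.
FIRST(S D) = { 'a' }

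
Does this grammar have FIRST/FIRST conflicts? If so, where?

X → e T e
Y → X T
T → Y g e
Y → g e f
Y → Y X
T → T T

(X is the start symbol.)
Yes. Y → X T / Y → Y X on { 'e' }; Y → g e f / Y → Y X on { 'g' }; T → Y g e / T → T T on { 'e', 'g' }

FIRST sets of the non-terminals at (or reachable through a nullable prefix from) the front of some alternative:
  FIRST(X) = { 'e' }
  FIRST(Y) = { 'e', 'g' }
  FIRST(T) = { 'e', 'g' }

Productions for Y:
  Y → X T: FIRST = { 'e' }
  Y → g e f: FIRST = { 'g' }
  Y → Y X: FIRST = { 'e', 'g' }
Productions for T:
  T → Y g e: FIRST = { 'e', 'g' }
  T → T T: FIRST = { 'e', 'g' }
X has only one production, so no FIRST/FIRST conflict is possible there.

Conflict for Y: Y → X T and Y → Y X
  Overlap: { 'e' }
Conflict for Y: Y → g e f and Y → Y X
  Overlap: { 'g' }
Conflict for T: T → Y g e and T → T T
  Overlap: { 'e', 'g' }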